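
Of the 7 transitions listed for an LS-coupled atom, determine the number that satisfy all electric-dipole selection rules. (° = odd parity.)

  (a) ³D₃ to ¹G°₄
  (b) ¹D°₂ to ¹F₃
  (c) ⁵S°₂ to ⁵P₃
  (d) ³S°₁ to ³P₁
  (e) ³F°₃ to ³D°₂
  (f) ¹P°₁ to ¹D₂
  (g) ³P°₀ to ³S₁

(a) forbidden (ΔS, ΔL fail)
(b) allowed
(c) allowed
(d) allowed
(e) forbidden (parity fails)
(f) allowed
(g) allowed
Total allowed: 5 of 7.

5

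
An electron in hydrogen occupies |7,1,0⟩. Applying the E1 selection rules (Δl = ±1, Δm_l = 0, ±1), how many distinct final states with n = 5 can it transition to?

E1 requires Δl = ±1, so l_f ∈ {0, 2}; with 0 ≤ l_f ≤ n_f−1 = 4, the allowed l_f values are {0, 2}.
For l_f = 0: m_f ∈ {m_i−1, m_i, m_i+1} ∩ [−0, 0] = {0} → 1 state.
For l_f = 2: m_f ∈ {m_i−1, m_i, m_i+1} ∩ [−2, 2] = {-1, 0, 1} → 3 states.
Total: 4.

4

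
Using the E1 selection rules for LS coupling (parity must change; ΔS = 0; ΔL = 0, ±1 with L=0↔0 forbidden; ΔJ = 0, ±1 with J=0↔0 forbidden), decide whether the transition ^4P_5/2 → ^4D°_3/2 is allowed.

Parity must change: even → odd — passes.
ΔS = 0: S: 3/2 → 3/2 — passes.
ΔL = 0, ±1 (not L=0↔0): L: 1 → 2, ΔL = +1 — passes.
ΔJ = 0, ±1 (not J=0↔0): J: 5/2 → 3/2, ΔJ = -1 — passes.
All four E1 rules are satisfied.

allowed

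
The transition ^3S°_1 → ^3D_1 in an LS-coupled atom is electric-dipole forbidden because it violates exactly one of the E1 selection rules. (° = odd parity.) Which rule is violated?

the ΔL = 0, ±1 rule

Initial level: S=1, L=0, J=1, parity odd. Final level: S=1, L=2, J=1, parity even.
Parity must change: odd → even — passes.
ΔS = 0: S: 1 → 1 — passes.
ΔL = 0, ±1 (not L=0↔0): L: 0 → 2, ΔL = +2 — fails.
ΔJ = 0, ±1 (not J=0↔0): J: 1 → 1, ΔJ = +0 — passes.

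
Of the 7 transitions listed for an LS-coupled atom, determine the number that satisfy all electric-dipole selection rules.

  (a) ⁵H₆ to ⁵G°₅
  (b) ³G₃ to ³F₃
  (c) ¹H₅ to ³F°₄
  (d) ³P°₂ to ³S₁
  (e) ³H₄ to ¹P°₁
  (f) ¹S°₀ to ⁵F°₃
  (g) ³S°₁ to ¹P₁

2

(a) allowed
(b) forbidden (parity fails)
(c) forbidden (ΔS, ΔL fail)
(d) allowed
(e) forbidden (ΔS, ΔL, ΔJ fail)
(f) forbidden (parity, ΔS, ΔL, ΔJ fail)
(g) forbidden (ΔS fails)
Total allowed: 2 of 7.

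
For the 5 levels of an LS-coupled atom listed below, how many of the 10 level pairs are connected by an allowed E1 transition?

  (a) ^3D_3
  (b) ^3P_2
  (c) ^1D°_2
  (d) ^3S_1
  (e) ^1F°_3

(a)–(b): forbidden (parity).
(a)–(c): forbidden (ΔS).
(a)–(d): forbidden (parity, ΔL, ΔJ).
(a)–(e): forbidden (ΔS).
(b)–(c): forbidden (ΔS).
(b)–(d): forbidden (parity).
(b)–(e): forbidden (ΔS, ΔL).
(c)–(d): forbidden (ΔS, ΔL).
(c)–(e): forbidden (parity).
(d)–(e): forbidden (ΔS, ΔL, ΔJ).
Allowed pairs: 0 of 10.

0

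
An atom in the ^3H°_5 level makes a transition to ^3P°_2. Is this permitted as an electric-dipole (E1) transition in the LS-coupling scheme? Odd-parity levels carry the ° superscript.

Reading off the term symbols: S 1→1, L 5→1, J 5→2, parity odd→odd.
Parity must change: odd → odd — fails.
ΔS = 0: S: 1 → 1 — ok.
ΔL = 0, ±1 (not L=0↔0): L: 5 → 1, ΔL = -4 — fails.
ΔJ = 0, ±1 (not J=0↔0): J: 5 → 2, ΔJ = -3 — fails.
Rule(s) violated: parity, ΔL, ΔJ.

forbidden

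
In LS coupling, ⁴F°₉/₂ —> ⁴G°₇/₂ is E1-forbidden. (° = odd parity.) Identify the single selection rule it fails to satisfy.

parity

ΔL = 0, ±1 (not L=0↔0): L: 3 → 4, ΔL = +1 — ✓.
ΔJ = 0, ±1 (not J=0↔0): J: 9/2 → 7/2, ΔJ = -1 — ✓.
Parity must change: odd → odd — ✗.
ΔS = 0: S: 3/2 → 3/2 — ✓.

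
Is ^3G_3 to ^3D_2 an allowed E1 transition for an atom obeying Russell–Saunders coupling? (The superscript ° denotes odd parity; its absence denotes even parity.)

Initial level: S=1, L=4, J=3, parity even. Final level: S=1, L=2, J=2, parity even.
Parity must change: even → even — violated.
ΔS = 0: S: 1 → 1 — satisfied.
ΔL = 0, ±1 (not L=0↔0): L: 4 → 2, ΔL = -2 — violated.
ΔJ = 0, ±1 (not J=0↔0): J: 3 → 2, ΔJ = -1 — satisfied.
Rule(s) violated: parity, ΔL.

forbidden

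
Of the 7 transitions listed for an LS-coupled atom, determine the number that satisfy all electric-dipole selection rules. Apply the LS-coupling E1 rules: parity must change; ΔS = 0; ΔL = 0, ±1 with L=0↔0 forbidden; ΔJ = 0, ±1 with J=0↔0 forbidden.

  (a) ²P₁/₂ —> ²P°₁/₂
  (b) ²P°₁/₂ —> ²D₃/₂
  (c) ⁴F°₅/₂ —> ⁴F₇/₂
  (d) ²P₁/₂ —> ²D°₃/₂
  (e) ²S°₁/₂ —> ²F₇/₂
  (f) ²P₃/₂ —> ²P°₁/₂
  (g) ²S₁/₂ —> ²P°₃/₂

(a) allowed
(b) allowed
(c) allowed
(d) allowed
(e) forbidden (ΔL, ΔJ fail)
(f) allowed
(g) allowed
Total allowed: 6 of 7.

6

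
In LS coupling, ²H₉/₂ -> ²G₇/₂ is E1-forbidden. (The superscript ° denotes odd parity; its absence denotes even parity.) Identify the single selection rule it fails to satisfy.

parity

Initial level: S=1/2, L=5, J=9/2, parity even. Final level: S=1/2, L=4, J=7/2, parity even.
Parity must change: even → even — fails.
ΔS = 0: S: 1/2 → 1/2 — passes.
ΔL = 0, ±1 (not L=0↔0): L: 5 → 4, ΔL = -1 — passes.
ΔJ = 0, ±1 (not J=0↔0): J: 9/2 → 7/2, ΔJ = -1 — passes.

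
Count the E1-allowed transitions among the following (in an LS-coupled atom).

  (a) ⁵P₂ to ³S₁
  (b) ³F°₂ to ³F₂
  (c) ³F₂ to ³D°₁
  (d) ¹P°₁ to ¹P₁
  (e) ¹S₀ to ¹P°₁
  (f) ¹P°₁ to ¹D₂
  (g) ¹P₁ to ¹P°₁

6

(a) forbidden (parity, ΔS fail)
(b) allowed
(c) allowed
(d) allowed
(e) allowed
(f) allowed
(g) allowed
Total allowed: 6 of 7.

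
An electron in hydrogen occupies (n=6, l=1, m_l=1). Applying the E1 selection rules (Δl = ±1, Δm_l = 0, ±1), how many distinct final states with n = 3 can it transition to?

E1 requires Δl = ±1, so l_f ∈ {0, 2}; with 0 ≤ l_f ≤ n_f−1 = 2, the allowed l_f values are {0, 2}.
For l_f = 0: m_f ∈ {m_i−1, m_i, m_i+1} ∩ [−0, 0] = {0} → 1 state.
For l_f = 2: m_f ∈ {m_i−1, m_i, m_i+1} ∩ [−2, 2] = {0, 1, 2} → 3 states.
Total: 4.

4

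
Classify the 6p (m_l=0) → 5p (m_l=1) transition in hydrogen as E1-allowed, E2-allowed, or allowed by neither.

Δl = 1 − 1 = +0; l_i + l_f = 2.
Δm_l = +1.
E1 (Δl = ±1, |Δm_l| ≤ 1): not satisfied.
E2 (Δl = 0,±2, l_i+l_f ≥ 2, |Δm_l| ≤ 2): satisfied.

E2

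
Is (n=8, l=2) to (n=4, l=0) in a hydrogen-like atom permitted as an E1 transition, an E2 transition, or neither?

E2

Δl = 0 − 2 = -2; l_i + l_f = 2.
E1 (Δl = ±1): not satisfied.
E2 (Δl = 0,±2, l_i+l_f ≥ 2): satisfied.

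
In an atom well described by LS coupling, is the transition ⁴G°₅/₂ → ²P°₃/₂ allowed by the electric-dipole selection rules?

Reading off the term symbols: S 3/2→1/2, L 4→1, J 5/2→3/2, parity odd→odd.
Parity must change: odd → odd — ✗.
ΔS = 0: S: 3/2 → 1/2 — ✗.
ΔL = 0, ±1 (not L=0↔0): L: 4 → 1, ΔL = -3 — ✗.
ΔJ = 0, ±1 (not J=0↔0): J: 5/2 → 3/2, ΔJ = -1 — ✓.
Rule(s) violated: parity, ΔS, ΔL.

forbidden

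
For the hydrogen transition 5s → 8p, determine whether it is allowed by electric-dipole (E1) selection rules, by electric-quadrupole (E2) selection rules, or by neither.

E1

Δl = 1 − 0 = +1; l_i + l_f = 1.
E1 (Δl = ±1): satisfied.
E2 (Δl = 0,±2, l_i+l_f ≥ 2): not satisfied.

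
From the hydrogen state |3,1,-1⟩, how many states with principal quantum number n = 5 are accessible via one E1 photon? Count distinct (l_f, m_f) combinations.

4

E1 requires Δl = ±1, so l_f ∈ {0, 2}; with 0 ≤ l_f ≤ n_f−1 = 4, the allowed l_f values are {0, 2}.
For l_f = 0: m_f ∈ {m_i−1, m_i, m_i+1} ∩ [−0, 0] = {0} → 1 state.
For l_f = 2: m_f ∈ {m_i−1, m_i, m_i+1} ∩ [−2, 2] = {-2, -1, 0} → 3 states.
Total: 4.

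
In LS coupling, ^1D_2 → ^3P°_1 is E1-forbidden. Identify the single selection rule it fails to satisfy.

Initial level: S=0, L=2, J=2, parity even. Final level: S=1, L=1, J=1, parity odd.
ΔS = 0: S: 0 → 1 — fails.
Parity must change: even → odd — ok.
ΔJ = 0, ±1 (not J=0↔0): J: 2 → 1, ΔJ = -1 — ok.
ΔL = 0, ±1 (not L=0↔0): L: 2 → 1, ΔL = -1 — ok.

the ΔS = 0 rule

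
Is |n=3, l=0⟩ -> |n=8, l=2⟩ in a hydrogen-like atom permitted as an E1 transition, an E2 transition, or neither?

E2

Δl = 2 − 0 = +2; l_i + l_f = 2.
E1 (Δl = ±1): not satisfied.
E2 (Δl = 0,±2, l_i+l_f ≥ 2): satisfied.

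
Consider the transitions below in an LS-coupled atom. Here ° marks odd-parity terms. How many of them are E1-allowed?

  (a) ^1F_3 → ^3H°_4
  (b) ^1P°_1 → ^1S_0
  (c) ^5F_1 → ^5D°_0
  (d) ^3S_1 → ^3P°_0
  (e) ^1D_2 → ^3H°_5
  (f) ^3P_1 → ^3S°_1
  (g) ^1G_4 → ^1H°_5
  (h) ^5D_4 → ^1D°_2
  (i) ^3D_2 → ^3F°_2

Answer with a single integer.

6

(a) forbidden (ΔS, ΔL fail)
(b) allowed
(c) allowed
(d) allowed
(e) forbidden (ΔS, ΔL, ΔJ fail)
(f) allowed
(g) allowed
(h) forbidden (ΔS, ΔJ fail)
(i) allowed
Total allowed: 6 of 9.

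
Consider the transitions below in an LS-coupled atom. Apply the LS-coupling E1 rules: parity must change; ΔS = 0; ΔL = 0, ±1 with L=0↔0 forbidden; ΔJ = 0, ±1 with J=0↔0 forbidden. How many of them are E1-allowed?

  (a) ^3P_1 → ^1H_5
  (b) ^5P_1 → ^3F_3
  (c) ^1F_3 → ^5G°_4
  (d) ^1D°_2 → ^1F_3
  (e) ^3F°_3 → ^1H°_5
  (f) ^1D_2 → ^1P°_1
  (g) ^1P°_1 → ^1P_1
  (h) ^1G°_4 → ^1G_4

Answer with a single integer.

4

(a) forbidden (parity, ΔS, ΔL, ΔJ fail)
(b) forbidden (parity, ΔS, ΔL, ΔJ fail)
(c) forbidden (ΔS fails)
(d) allowed
(e) forbidden (parity, ΔS, ΔL, ΔJ fail)
(f) allowed
(g) allowed
(h) allowed
Total allowed: 4 of 8.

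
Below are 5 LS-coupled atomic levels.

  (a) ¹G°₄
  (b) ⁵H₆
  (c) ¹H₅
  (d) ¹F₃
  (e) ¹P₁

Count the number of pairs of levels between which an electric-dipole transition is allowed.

2

(a)–(b): forbidden (ΔS, ΔJ).
(a)–(c): allowed.
(a)–(d): allowed.
(a)–(e): forbidden (ΔL, ΔJ).
(b)–(c): forbidden (parity, ΔS).
(b)–(d): forbidden (parity, ΔS, ΔL, ΔJ).
(b)–(e): forbidden (parity, ΔS, ΔL, ΔJ).
(c)–(d): forbidden (parity, ΔL, ΔJ).
(c)–(e): forbidden (parity, ΔL, ΔJ).
(d)–(e): forbidden (parity, ΔL, ΔJ).
Allowed pairs: 2 of 10.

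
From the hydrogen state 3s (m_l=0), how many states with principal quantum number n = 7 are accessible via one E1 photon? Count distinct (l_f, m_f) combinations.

E1 requires Δl = ±1, so l_f ∈ {-1, 1}; with 0 ≤ l_f ≤ n_f−1 = 6, the allowed l_f values are {1}.
For l_f = 1: m_f ∈ {m_i−1, m_i, m_i+1} ∩ [−1, 1] = {-1, 0, 1} → 3 states.
Total: 3.

3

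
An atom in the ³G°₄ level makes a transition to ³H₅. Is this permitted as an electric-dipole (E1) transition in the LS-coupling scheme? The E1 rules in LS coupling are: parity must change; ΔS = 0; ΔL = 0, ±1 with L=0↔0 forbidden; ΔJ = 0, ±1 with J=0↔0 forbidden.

allowed

Initial level: S=1, L=4, J=4, parity odd. Final level: S=1, L=5, J=5, parity even.
Parity must change: odd → even — passes.
ΔS = 0: S: 1 → 1 — passes.
ΔL = 0, ±1 (not L=0↔0): L: 4 → 5, ΔL = +1 — passes.
ΔJ = 0, ±1 (not J=0↔0): J: 4 → 5, ΔJ = +1 — passes.
All four E1 rules are satisfied.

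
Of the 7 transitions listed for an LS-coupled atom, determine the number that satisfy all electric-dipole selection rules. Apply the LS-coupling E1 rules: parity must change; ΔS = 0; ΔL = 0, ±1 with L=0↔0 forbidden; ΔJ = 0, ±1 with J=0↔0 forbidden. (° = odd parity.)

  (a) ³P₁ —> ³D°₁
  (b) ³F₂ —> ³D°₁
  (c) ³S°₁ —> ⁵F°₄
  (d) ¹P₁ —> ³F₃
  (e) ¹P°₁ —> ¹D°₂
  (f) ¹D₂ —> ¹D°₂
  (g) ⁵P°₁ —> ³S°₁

(a) allowed
(b) allowed
(c) forbidden (parity, ΔS, ΔL, ΔJ fail)
(d) forbidden (parity, ΔS, ΔL, ΔJ fail)
(e) forbidden (parity fails)
(f) allowed
(g) forbidden (parity, ΔS fail)
Total allowed: 3 of 7.

3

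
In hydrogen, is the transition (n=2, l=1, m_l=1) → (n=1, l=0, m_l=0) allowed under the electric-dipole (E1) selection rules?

allowed

l: 1 → 0 (Δl = -1). Δl = ±1 ok.
m_l: 1 → 0 (Δm_l = -1). |Δm_l| ≤ 1 ok.
All E1 selection rules are satisfied.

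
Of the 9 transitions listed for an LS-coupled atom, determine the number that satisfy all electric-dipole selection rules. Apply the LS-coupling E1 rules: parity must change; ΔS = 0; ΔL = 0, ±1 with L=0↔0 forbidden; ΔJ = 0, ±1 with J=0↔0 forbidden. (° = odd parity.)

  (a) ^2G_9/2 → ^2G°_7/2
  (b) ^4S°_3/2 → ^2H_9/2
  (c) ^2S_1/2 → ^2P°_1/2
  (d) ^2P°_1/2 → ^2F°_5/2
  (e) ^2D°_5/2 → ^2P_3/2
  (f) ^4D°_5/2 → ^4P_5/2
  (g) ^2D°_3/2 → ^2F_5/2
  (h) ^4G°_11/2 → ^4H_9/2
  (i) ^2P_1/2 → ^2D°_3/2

7

(a) allowed
(b) forbidden (ΔS, ΔL, ΔJ fail)
(c) allowed
(d) forbidden (parity, ΔL, ΔJ fail)
(e) allowed
(f) allowed
(g) allowed
(h) allowed
(i) allowed
Total allowed: 7 of 9.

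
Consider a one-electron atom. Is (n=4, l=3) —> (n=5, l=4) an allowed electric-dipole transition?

allowed

Initial l = 3, final l = 4, so Δl = +1. E1 requires Δl = ±1: satisfied.
All E1 selection rules are satisfied.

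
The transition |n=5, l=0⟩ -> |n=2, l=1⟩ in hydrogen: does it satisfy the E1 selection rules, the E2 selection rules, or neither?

Δl = 1 − 0 = +1; l_i + l_f = 1.
E1 (Δl = ±1): satisfied.
E2 (Δl = 0,±2, l_i+l_f ≥ 2): not satisfied.

E1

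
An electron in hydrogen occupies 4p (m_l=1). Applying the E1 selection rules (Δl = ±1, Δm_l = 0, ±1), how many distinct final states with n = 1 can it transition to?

1

E1 requires Δl = ±1, so l_f ∈ {0, 2}; with 0 ≤ l_f ≤ n_f−1 = 0, the allowed l_f values are {0}.
For l_f = 0: m_f ∈ {m_i−1, m_i, m_i+1} ∩ [−0, 0] = {0} → 1 state.
Total: 1.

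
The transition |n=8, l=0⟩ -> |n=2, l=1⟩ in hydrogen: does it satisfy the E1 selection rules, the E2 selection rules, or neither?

E1

Δl = 1 − 0 = +1; l_i + l_f = 1.
E1 (Δl = ±1): satisfied.
E2 (Δl = 0,±2, l_i+l_f ≥ 2): not satisfied.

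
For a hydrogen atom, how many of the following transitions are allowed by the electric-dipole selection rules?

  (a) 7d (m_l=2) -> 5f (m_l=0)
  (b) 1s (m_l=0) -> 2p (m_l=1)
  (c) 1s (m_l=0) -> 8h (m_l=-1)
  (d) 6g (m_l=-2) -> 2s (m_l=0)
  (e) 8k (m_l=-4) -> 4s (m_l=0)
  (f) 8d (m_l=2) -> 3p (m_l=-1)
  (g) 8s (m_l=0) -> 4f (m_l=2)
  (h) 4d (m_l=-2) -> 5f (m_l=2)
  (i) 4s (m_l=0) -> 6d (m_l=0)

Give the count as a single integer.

(a) forbidden — Δm_l = -2 (E1 requires Δm_l = 0, ±1)
(b) allowed
(c) forbidden — Δl = +5 (E1 requires Δl = ±1)
(d) forbidden — Δl = -4 (E1 requires Δl = ±1); Δm_l = +2 (E1 requires Δm_l = 0, ±1)
(e) forbidden — Δl = -7 (E1 requires Δl = ±1); Δm_l = +4 (E1 requires Δm_l = 0, ±1)
(f) forbidden — Δm_l = -3 (E1 requires Δm_l = 0, ±1)
(g) forbidden — Δl = +3 (E1 requires Δl = ±1); Δm_l = +2 (E1 requires Δm_l = 0, ±1)
(h) forbidden — Δm_l = +4 (E1 requires Δm_l = 0, ±1)
(i) forbidden — Δl = +2 (E1 requires Δl = ±1)
Total allowed: 1 of 9.

1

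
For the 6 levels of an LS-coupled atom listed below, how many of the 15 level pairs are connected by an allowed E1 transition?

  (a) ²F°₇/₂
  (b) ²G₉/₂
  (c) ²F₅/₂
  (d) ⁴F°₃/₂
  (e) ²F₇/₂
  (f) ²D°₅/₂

(a)–(b): allowed.
(a)–(c): allowed.
(a)–(d): forbidden (parity, ΔS, ΔJ).
(a)–(e): allowed.
(a)–(f): forbidden (parity).
(b)–(c): forbidden (parity, ΔJ).
(b)–(d): forbidden (ΔS, ΔJ).
(b)–(e): forbidden (parity).
(b)–(f): forbidden (ΔL, ΔJ).
(c)–(d): forbidden (ΔS).
(c)–(e): forbidden (parity).
(c)–(f): allowed.
(d)–(e): forbidden (ΔS, ΔJ).
(d)–(f): forbidden (parity, ΔS).
(e)–(f): allowed.
Allowed pairs: 5 of 15.

5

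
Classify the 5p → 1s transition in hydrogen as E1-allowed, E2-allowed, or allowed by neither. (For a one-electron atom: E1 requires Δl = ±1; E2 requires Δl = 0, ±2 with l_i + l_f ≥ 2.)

Δl = 0 − 1 = -1; l_i + l_f = 1.
E1 (Δl = ±1): satisfied.
E2 (Δl = 0,±2, l_i+l_f ≥ 2): not satisfied.

E1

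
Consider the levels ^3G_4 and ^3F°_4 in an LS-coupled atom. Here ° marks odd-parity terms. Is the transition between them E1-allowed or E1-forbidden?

Initial level: S=1, L=4, J=4, parity even. Final level: S=1, L=3, J=4, parity odd.
Parity must change: even → odd — ok.
ΔS = 0: S: 1 → 1 — ok.
ΔL = 0, ±1 (not L=0↔0): L: 4 → 3, ΔL = -1 — ok.
ΔJ = 0, ±1 (not J=0↔0): J: 4 → 4, ΔJ = +0 — ok.
All four E1 rules are satisfied.

allowed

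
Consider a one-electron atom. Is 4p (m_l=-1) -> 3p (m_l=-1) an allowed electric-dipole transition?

Initial l = 1, final l = 1, so Δl = +0. E1 requires Δl = ±1: fails.
m_l: -1 → -1 (Δm_l = +0). |Δm_l| ≤ 1 passes.
The transition is electric-dipole forbidden.

forbidden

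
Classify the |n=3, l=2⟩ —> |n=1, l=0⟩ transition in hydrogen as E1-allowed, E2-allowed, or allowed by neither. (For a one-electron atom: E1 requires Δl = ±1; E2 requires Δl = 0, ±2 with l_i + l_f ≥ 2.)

E2

Δl = 0 − 2 = -2; l_i + l_f = 2.
E1 (Δl = ±1): not satisfied.
E2 (Δl = 0,±2, l_i+l_f ≥ 2): satisfied.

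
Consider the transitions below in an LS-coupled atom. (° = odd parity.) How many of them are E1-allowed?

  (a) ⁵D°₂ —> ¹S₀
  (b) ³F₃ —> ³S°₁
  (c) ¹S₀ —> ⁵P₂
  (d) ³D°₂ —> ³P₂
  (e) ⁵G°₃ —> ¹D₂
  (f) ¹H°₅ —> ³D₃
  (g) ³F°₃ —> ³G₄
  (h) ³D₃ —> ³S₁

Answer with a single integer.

(a) forbidden (ΔS, ΔL, ΔJ fail)
(b) forbidden (ΔL, ΔJ fail)
(c) forbidden (parity, ΔS, ΔJ fail)
(d) allowed
(e) forbidden (ΔS, ΔL fail)
(f) forbidden (ΔS, ΔL, ΔJ fail)
(g) allowed
(h) forbidden (parity, ΔL, ΔJ fail)
Total allowed: 2 of 8.

2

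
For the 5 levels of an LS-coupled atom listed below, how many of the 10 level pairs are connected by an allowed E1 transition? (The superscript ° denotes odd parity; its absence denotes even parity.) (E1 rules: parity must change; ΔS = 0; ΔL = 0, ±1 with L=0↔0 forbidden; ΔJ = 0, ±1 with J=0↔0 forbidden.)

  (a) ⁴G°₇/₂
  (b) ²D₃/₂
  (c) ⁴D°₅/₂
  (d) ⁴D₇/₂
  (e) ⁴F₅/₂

3

(a)–(b): forbidden (ΔS, ΔL, ΔJ).
(a)–(c): forbidden (parity, ΔL).
(a)–(d): forbidden (ΔL).
(a)–(e): allowed.
(b)–(c): forbidden (ΔS).
(b)–(d): forbidden (parity, ΔS, ΔJ).
(b)–(e): forbidden (parity, ΔS).
(c)–(d): allowed.
(c)–(e): allowed.
(d)–(e): forbidden (parity).
Allowed pairs: 3 of 10.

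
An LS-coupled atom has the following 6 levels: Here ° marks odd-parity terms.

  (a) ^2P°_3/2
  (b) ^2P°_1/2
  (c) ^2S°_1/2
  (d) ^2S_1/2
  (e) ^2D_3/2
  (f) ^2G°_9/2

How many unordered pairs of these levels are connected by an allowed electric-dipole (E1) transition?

(a)–(b): forbidden (parity).
(a)–(c): forbidden (parity).
(a)–(d): allowed.
(a)–(e): allowed.
(a)–(f): forbidden (parity, ΔL, ΔJ).
(b)–(c): forbidden (parity).
(b)–(d): allowed.
(b)–(e): allowed.
(b)–(f): forbidden (parity, ΔL, ΔJ).
(c)–(d): forbidden (ΔL).
(c)–(e): forbidden (ΔL).
(c)–(f): forbidden (parity, ΔL, ΔJ).
(d)–(e): forbidden (parity, ΔL).
(d)–(f): forbidden (ΔL, ΔJ).
(e)–(f): forbidden (ΔL, ΔJ).
Allowed pairs: 4 of 15.

4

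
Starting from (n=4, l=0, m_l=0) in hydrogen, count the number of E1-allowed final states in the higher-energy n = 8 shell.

E1 requires Δl = ±1, so l_f ∈ {-1, 1}; with 0 ≤ l_f ≤ n_f−1 = 7, the allowed l_f values are {1}.
For l_f = 1: m_f ∈ {m_i−1, m_i, m_i+1} ∩ [−1, 1] = {-1, 0, 1} → 3 states.
Total: 3.

3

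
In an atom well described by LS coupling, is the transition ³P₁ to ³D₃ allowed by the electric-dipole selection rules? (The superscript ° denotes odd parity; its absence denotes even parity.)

forbidden

ΔL = 0, ±1 (not L=0↔0): L: 1 → 2, ΔL = +1 — satisfied.
Parity must change: even → even — violated.
ΔS = 0: S: 1 → 1 — satisfied.
ΔJ = 0, ±1 (not J=0↔0): J: 1 → 3, ΔJ = +2 — violated.
Rule(s) violated: parity, ΔJ.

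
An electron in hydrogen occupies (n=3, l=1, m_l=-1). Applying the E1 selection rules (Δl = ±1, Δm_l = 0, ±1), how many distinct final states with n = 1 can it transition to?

E1 requires Δl = ±1, so l_f ∈ {0, 2}; with 0 ≤ l_f ≤ n_f−1 = 0, the allowed l_f values are {0}.
For l_f = 0: m_f ∈ {m_i−1, m_i, m_i+1} ∩ [−0, 0] = {0} → 1 state.
Total: 1.

1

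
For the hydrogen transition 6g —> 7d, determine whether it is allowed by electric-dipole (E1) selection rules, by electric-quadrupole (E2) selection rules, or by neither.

E2

Δl = 2 − 4 = -2; l_i + l_f = 6.
E1 (Δl = ±1): not satisfied.
E2 (Δl = 0,±2, l_i+l_f ≥ 2): satisfied.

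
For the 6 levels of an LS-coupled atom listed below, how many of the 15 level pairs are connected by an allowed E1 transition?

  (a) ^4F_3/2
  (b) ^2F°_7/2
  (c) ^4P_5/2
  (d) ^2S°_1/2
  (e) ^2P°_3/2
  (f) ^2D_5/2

(a)–(b): forbidden (ΔS, ΔJ).
(a)–(c): forbidden (parity, ΔL).
(a)–(d): forbidden (ΔS, ΔL).
(a)–(e): forbidden (ΔS, ΔL).
(a)–(f): forbidden (parity, ΔS).
(b)–(c): forbidden (ΔS, ΔL).
(b)–(d): forbidden (parity, ΔL, ΔJ).
(b)–(e): forbidden (parity, ΔL, ΔJ).
(b)–(f): allowed.
(c)–(d): forbidden (ΔS, ΔJ).
(c)–(e): forbidden (ΔS).
(c)–(f): forbidden (parity, ΔS).
(d)–(e): forbidden (parity).
(d)–(f): forbidden (ΔL, ΔJ).
(e)–(f): allowed.
Allowed pairs: 2 of 15.

2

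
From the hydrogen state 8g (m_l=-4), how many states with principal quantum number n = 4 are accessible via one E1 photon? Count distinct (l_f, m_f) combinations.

1

E1 requires Δl = ±1, so l_f ∈ {3, 5}; with 0 ≤ l_f ≤ n_f−1 = 3, the allowed l_f values are {3}.
For l_f = 3: m_f ∈ {m_i−1, m_i, m_i+1} ∩ [−3, 3] = {-3} → 1 state.
Total: 1.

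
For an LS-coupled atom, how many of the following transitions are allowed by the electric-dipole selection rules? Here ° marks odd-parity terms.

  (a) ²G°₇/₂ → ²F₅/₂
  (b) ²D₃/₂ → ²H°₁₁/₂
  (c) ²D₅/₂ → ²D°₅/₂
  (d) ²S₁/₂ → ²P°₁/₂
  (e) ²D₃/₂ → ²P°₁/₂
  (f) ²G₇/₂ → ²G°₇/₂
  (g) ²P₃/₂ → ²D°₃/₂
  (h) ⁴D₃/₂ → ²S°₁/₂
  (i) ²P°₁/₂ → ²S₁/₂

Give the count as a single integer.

7

(a) allowed
(b) forbidden (ΔL, ΔJ fail)
(c) allowed
(d) allowed
(e) allowed
(f) allowed
(g) allowed
(h) forbidden (ΔS, ΔL fail)
(i) allowed
Total allowed: 7 of 9.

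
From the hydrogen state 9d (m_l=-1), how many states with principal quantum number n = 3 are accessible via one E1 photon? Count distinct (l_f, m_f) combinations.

2

E1 requires Δl = ±1, so l_f ∈ {1, 3}; with 0 ≤ l_f ≤ n_f−1 = 2, the allowed l_f values are {1}.
For l_f = 1: m_f ∈ {m_i−1, m_i, m_i+1} ∩ [−1, 1] = {-1, 0} → 2 states.
Total: 2.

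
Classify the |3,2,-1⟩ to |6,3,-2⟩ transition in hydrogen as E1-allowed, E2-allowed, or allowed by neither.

E1

Δl = 3 − 2 = +1; l_i + l_f = 5.
Δm_l = -1.
E1 (Δl = ±1, |Δm_l| ≤ 1): satisfied.
E2 (Δl = 0,±2, l_i+l_f ≥ 2, |Δm_l| ≤ 2): not satisfied.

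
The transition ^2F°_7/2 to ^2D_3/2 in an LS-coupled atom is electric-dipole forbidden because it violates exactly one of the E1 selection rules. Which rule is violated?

the ΔJ = 0, ±1 rule

Parity must change: odd → even — ✓.
ΔS = 0: S: 1/2 → 1/2 — ✓.
ΔL = 0, ±1 (not L=0↔0): L: 3 → 2, ΔL = -1 — ✓.
ΔJ = 0, ±1 (not J=0↔0): J: 7/2 → 3/2, ΔJ = -2 — ✗.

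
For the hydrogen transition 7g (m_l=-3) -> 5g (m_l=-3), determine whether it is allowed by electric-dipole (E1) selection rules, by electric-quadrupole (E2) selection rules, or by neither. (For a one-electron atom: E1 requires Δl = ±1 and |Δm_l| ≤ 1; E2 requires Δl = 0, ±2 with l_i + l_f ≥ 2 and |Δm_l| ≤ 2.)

Δl = 4 − 4 = +0; l_i + l_f = 8.
Δm_l = +0.
E1 (Δl = ±1, |Δm_l| ≤ 1): not satisfied.
E2 (Δl = 0,±2, l_i+l_f ≥ 2, |Δm_l| ≤ 2): satisfied.

E2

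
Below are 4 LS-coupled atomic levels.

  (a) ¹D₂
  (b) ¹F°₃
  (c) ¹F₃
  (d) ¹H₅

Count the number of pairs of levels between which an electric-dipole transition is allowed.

2

(a)–(b): allowed.
(a)–(c): forbidden (parity).
(a)–(d): forbidden (parity, ΔL, ΔJ).
(b)–(c): allowed.
(b)–(d): forbidden (ΔL, ΔJ).
(c)–(d): forbidden (parity, ΔL, ΔJ).
Allowed pairs: 2 of 6.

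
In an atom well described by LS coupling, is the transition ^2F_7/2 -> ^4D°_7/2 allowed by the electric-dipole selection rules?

forbidden

ΔS = 0: S: 1/2 → 3/2 — fails.
ΔJ = 0, ±1 (not J=0↔0): J: 7/2 → 7/2, ΔJ = +0 — passes.
Parity must change: even → odd — passes.
ΔL = 0, ±1 (not L=0↔0): L: 3 → 2, ΔL = -1 — passes.
Rule(s) violated: ΔS.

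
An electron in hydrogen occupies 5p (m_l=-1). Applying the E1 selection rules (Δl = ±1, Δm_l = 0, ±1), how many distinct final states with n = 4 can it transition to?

4

E1 requires Δl = ±1, so l_f ∈ {0, 2}; with 0 ≤ l_f ≤ n_f−1 = 3, the allowed l_f values are {0, 2}.
For l_f = 0: m_f ∈ {m_i−1, m_i, m_i+1} ∩ [−0, 0] = {0} → 1 state.
For l_f = 2: m_f ∈ {m_i−1, m_i, m_i+1} ∩ [−2, 2] = {-2, -1, 0} → 3 states.
Total: 4.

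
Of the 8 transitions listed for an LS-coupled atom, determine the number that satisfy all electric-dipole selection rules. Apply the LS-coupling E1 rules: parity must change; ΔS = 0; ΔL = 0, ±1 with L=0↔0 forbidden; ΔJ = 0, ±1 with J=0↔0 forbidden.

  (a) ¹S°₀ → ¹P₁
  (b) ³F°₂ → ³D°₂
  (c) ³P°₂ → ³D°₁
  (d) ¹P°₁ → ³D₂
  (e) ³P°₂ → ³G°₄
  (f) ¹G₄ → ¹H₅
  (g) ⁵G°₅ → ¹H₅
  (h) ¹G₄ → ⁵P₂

(a) allowed
(b) forbidden (parity fails)
(c) forbidden (parity fails)
(d) forbidden (ΔS fails)
(e) forbidden (parity, ΔL, ΔJ fail)
(f) forbidden (parity fails)
(g) forbidden (ΔS fails)
(h) forbidden (parity, ΔS, ΔL, ΔJ fail)
Total allowed: 1 of 8.

1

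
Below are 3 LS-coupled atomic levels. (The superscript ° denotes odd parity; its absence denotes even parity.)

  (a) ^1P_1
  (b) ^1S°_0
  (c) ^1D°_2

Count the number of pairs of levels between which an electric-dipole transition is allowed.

2

(a)–(b): allowed.
(a)–(c): allowed.
(b)–(c): forbidden (parity, ΔL, ΔJ).
Allowed pairs: 2 of 3.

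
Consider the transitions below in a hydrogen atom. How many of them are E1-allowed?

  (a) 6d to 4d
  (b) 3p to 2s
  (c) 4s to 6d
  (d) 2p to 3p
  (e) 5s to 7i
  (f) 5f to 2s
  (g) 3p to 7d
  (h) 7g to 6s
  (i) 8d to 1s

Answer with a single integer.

2

(a) forbidden — Δl = +0 (E1 requires Δl = ±1)
(b) allowed
(c) forbidden — Δl = +2 (E1 requires Δl = ±1)
(d) forbidden — Δl = +0 (E1 requires Δl = ±1)
(e) forbidden — Δl = +6 (E1 requires Δl = ±1)
(f) forbidden — Δl = -3 (E1 requires Δl = ±1)
(g) allowed
(h) forbidden — Δl = -4 (E1 requires Δl = ±1)
(i) forbidden — Δl = -2 (E1 requires Δl = ±1)
Total allowed: 2 of 9.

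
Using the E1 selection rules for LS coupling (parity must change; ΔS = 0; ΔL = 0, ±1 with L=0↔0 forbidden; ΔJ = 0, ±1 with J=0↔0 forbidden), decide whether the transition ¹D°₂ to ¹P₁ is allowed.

allowed

Initial level: S=0, L=2, J=2, parity odd. Final level: S=0, L=1, J=1, parity even.
Parity must change: odd → even — passes.
ΔS = 0: S: 0 → 0 — passes.
ΔL = 0, ±1 (not L=0↔0): L: 2 → 1, ΔL = -1 — passes.
ΔJ = 0, ±1 (not J=0↔0): J: 2 → 1, ΔJ = -1 — passes.
All four E1 rules are satisfied.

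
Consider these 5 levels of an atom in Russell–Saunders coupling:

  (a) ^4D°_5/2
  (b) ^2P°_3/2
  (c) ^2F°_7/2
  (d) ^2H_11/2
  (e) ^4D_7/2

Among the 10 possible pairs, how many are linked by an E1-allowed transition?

(a)–(b): forbidden (parity, ΔS).
(a)–(c): forbidden (parity, ΔS).
(a)–(d): forbidden (ΔS, ΔL, ΔJ).
(a)–(e): allowed.
(b)–(c): forbidden (parity, ΔL, ΔJ).
(b)–(d): forbidden (ΔL, ΔJ).
(b)–(e): forbidden (ΔS, ΔJ).
(c)–(d): forbidden (ΔL, ΔJ).
(c)–(e): forbidden (ΔS).
(d)–(e): forbidden (parity, ΔS, ΔL, ΔJ).
Allowed pairs: 1 of 10.

1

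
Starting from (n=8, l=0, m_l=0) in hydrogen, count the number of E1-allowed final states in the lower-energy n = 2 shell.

E1 requires Δl = ±1, so l_f ∈ {-1, 1}; with 0 ≤ l_f ≤ n_f−1 = 1, the allowed l_f values are {1}.
For l_f = 1: m_f ∈ {m_i−1, m_i, m_i+1} ∩ [−1, 1] = {-1, 0, 1} → 3 states.
Total: 3.

3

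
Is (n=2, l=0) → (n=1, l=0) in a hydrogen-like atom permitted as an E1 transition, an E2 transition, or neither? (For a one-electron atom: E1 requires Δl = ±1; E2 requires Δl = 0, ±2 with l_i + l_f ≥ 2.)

neither

Δl = 0 − 0 = +0; l_i + l_f = 0.
E1 (Δl = ±1): not satisfied.
E2 (Δl = 0,±2, l_i+l_f ≥ 2): not satisfied.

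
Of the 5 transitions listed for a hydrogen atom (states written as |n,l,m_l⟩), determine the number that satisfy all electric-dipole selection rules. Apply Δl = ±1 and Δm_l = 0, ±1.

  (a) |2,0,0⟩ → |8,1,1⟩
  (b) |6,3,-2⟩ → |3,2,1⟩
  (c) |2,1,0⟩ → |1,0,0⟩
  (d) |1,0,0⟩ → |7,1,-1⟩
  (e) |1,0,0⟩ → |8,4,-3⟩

(a) allowed
(b) forbidden — Δm_l = +3 (E1 requires Δm_l = 0, ±1)
(c) allowed
(d) allowed
(e) forbidden — Δl = +4 (E1 requires Δl = ±1); Δm_l = -3 (E1 requires Δm_l = 0, ±1)
Total allowed: 3 of 5.

3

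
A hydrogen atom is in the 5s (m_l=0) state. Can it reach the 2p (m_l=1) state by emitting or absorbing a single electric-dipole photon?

allowed

l: 0 → 1 (Δl = +1). Δl = ±1 ✓.
Δm_l = 1 − (0) = +1. E1 requires Δm_l = 0, ±1: ✓.
All E1 selection rules are satisfied.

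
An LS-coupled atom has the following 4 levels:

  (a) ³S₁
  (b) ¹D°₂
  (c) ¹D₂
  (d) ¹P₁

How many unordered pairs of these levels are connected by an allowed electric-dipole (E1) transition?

(a)–(b): forbidden (ΔS, ΔL).
(a)–(c): forbidden (parity, ΔS, ΔL).
(a)–(d): forbidden (parity, ΔS).
(b)–(c): allowed.
(b)–(d): allowed.
(c)–(d): forbidden (parity).
Allowed pairs: 2 of 6.

2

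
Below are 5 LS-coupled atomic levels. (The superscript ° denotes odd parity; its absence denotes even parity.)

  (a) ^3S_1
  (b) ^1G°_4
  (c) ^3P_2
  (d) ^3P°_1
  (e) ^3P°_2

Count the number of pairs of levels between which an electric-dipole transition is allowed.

(a)–(b): forbidden (ΔS, ΔL, ΔJ).
(a)–(c): forbidden (parity).
(a)–(d): allowed.
(a)–(e): allowed.
(b)–(c): forbidden (ΔS, ΔL, ΔJ).
(b)–(d): forbidden (parity, ΔS, ΔL, ΔJ).
(b)–(e): forbidden (parity, ΔS, ΔL, ΔJ).
(c)–(d): allowed.
(c)–(e): allowed.
(d)–(e): forbidden (parity).
Allowed pairs: 4 of 10.

4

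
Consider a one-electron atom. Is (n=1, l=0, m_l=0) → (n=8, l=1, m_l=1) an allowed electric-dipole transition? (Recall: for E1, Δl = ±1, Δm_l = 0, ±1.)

Initial l = 0, final l = 1, so Δl = +1. E1 requires Δl = ±1: satisfied.
m_l: 0 → 1 (Δm_l = +1). |Δm_l| ≤ 1 satisfied.
All E1 selection rules are satisfied.

allowed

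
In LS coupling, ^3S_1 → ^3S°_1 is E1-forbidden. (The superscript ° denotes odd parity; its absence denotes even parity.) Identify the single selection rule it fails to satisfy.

the L=0 ↔ L=0 exclusion

Reading off the term symbols: S 1→1, L 0→0, J 1→1, parity even→odd.
Parity must change: even → odd — passes.
ΔS = 0: S: 1 → 1 — passes.
ΔL = 0, ±1 (not L=0↔0): L: 0 → 0, ΔL = +0 — fails.
ΔJ = 0, ±1 (not J=0↔0): J: 1 → 1, ΔJ = +0 — passes.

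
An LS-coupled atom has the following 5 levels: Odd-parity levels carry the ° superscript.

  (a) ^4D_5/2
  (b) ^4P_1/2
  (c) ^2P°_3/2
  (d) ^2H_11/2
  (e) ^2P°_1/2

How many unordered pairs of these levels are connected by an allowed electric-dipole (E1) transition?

(a)–(b): forbidden (parity, ΔJ).
(a)–(c): forbidden (ΔS).
(a)–(d): forbidden (parity, ΔS, ΔL, ΔJ).
(a)–(e): forbidden (ΔS, ΔJ).
(b)–(c): forbidden (ΔS).
(b)–(d): forbidden (parity, ΔS, ΔL, ΔJ).
(b)–(e): forbidden (ΔS).
(c)–(d): forbidden (ΔL, ΔJ).
(c)–(e): forbidden (parity).
(d)–(e): forbidden (ΔL, ΔJ).
Allowed pairs: 0 of 10.

0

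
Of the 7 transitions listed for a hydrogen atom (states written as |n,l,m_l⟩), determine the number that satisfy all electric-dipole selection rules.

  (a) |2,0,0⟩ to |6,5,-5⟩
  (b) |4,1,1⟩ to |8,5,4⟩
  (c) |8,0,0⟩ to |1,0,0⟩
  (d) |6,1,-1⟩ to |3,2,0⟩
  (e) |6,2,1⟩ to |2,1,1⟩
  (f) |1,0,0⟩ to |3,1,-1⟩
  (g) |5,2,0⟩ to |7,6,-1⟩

(a) forbidden — Δl = +5 (E1 requires Δl = ±1); Δm_l = -5 (E1 requires Δm_l = 0, ±1)
(b) forbidden — Δl = +4 (E1 requires Δl = ±1); Δm_l = +3 (E1 requires Δm_l = 0, ±1)
(c) forbidden — Δl = +0 (E1 requires Δl = ±1)
(d) allowed
(e) allowed
(f) allowed
(g) forbidden — Δl = +4 (E1 requires Δl = ±1)
Total allowed: 3 of 7.

3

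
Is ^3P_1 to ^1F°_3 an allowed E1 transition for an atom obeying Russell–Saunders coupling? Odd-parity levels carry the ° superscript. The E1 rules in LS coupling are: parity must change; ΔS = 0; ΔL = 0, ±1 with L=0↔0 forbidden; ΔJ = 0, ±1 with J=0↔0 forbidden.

Reading off the term symbols: S 1→0, L 1→3, J 1→3, parity even→odd.
Parity must change: even → odd — satisfied.
ΔS = 0: S: 1 → 0 — violated.
ΔL = 0, ±1 (not L=0↔0): L: 1 → 3, ΔL = +2 — violated.
ΔJ = 0, ±1 (not J=0↔0): J: 1 → 3, ΔJ = +2 — violated.
Rule(s) violated: ΔS, ΔL, ΔJ.

forbidden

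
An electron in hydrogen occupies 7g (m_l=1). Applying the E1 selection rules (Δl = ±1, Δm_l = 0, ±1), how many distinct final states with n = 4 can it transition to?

E1 requires Δl = ±1, so l_f ∈ {3, 5}; with 0 ≤ l_f ≤ n_f−1 = 3, the allowed l_f values are {3}.
For l_f = 3: m_f ∈ {m_i−1, m_i, m_i+1} ∩ [−3, 3] = {0, 1, 2} → 3 states.
Total: 3.

3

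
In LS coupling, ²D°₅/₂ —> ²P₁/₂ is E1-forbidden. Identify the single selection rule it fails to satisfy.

ΔL = 0, ±1 (not L=0↔0): L: 2 → 1, ΔL = -1 — passes.
ΔJ = 0, ±1 (not J=0↔0): J: 5/2 → 1/2, ΔJ = -2 — fails.
Parity must change: odd → even — passes.
ΔS = 0: S: 1/2 → 1/2 — passes.

the ΔJ = 0, ±1 rule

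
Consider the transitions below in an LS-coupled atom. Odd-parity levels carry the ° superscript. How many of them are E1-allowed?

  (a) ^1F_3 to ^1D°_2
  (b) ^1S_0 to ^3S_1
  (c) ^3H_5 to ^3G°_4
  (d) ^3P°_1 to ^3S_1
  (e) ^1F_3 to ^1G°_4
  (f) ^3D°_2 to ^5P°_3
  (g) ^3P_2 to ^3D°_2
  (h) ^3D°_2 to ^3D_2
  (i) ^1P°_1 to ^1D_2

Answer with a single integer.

7

(a) allowed
(b) forbidden (parity, ΔS, ΔL fail)
(c) allowed
(d) allowed
(e) allowed
(f) forbidden (parity, ΔS fail)
(g) allowed
(h) allowed
(i) allowed
Total allowed: 7 of 9.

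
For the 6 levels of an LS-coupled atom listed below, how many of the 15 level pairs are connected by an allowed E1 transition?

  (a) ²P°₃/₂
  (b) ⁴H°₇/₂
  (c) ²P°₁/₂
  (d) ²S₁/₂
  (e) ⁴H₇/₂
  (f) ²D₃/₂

5

(a)–(b): forbidden (parity, ΔS, ΔL, ΔJ).
(a)–(c): forbidden (parity).
(a)–(d): allowed.
(a)–(e): forbidden (ΔS, ΔL, ΔJ).
(a)–(f): allowed.
(b)–(c): forbidden (parity, ΔS, ΔL, ΔJ).
(b)–(d): forbidden (ΔS, ΔL, ΔJ).
(b)–(e): allowed.
(b)–(f): forbidden (ΔS, ΔL, ΔJ).
(c)–(d): allowed.
(c)–(e): forbidden (ΔS, ΔL, ΔJ).
(c)–(f): allowed.
(d)–(e): forbidden (parity, ΔS, ΔL, ΔJ).
(d)–(f): forbidden (parity, ΔL).
(e)–(f): forbidden (parity, ΔS, ΔL, ΔJ).
Allowed pairs: 5 of 15.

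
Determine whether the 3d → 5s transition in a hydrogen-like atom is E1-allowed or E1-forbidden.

Initial l = 2, final l = 0, so Δl = -2. E1 requires Δl = ±1: fails.
The transition is electric-dipole forbidden.

forbidden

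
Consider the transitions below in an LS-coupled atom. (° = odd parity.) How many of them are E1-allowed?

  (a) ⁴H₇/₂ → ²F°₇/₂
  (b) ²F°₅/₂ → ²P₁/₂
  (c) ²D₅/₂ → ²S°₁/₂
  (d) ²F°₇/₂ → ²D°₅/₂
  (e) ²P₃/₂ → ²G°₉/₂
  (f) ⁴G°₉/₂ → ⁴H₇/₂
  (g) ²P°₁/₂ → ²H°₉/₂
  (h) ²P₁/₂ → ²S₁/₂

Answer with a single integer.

(a) forbidden (ΔS, ΔL fail)
(b) forbidden (ΔL, ΔJ fail)
(c) forbidden (ΔL, ΔJ fail)
(d) forbidden (parity fails)
(e) forbidden (ΔL, ΔJ fail)
(f) allowed
(g) forbidden (parity, ΔL, ΔJ fail)
(h) forbidden (parity fails)
Total allowed: 1 of 8.

1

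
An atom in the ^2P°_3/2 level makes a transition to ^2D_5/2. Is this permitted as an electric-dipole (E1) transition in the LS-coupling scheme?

allowed

Parity must change: odd → even — ✓.
ΔS = 0: S: 1/2 → 1/2 — ✓.
ΔL = 0, ±1 (not L=0↔0): L: 1 → 2, ΔL = +1 — ✓.
ΔJ = 0, ±1 (not J=0↔0): J: 3/2 → 5/2, ΔJ = +1 — ✓.
All four E1 rules are satisfied.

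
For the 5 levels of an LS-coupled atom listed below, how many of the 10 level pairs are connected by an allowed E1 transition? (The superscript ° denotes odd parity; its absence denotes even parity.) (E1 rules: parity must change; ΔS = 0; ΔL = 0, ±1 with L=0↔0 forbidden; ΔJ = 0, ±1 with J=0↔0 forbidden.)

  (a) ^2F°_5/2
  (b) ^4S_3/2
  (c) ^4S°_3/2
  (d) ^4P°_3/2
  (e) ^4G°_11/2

(a)–(b): forbidden (ΔS, ΔL).
(a)–(c): forbidden (parity, ΔS, ΔL).
(a)–(d): forbidden (parity, ΔS, ΔL).
(a)–(e): forbidden (parity, ΔS, ΔJ).
(b)–(c): forbidden (ΔL).
(b)–(d): allowed.
(b)–(e): forbidden (ΔL, ΔJ).
(c)–(d): forbidden (parity).
(c)–(e): forbidden (parity, ΔL, ΔJ).
(d)–(e): forbidden (parity, ΔL, ΔJ).
Allowed pairs: 1 of 10.

1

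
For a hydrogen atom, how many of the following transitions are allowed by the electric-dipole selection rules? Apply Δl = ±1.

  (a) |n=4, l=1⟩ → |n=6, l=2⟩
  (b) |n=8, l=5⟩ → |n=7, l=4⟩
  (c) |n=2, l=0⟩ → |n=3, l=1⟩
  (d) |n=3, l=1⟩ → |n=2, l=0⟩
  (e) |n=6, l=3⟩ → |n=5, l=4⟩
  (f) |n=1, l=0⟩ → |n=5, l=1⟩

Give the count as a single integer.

(a) allowed
(b) allowed
(c) allowed
(d) allowed
(e) allowed
(f) allowed
Total allowed: 6 of 6.

6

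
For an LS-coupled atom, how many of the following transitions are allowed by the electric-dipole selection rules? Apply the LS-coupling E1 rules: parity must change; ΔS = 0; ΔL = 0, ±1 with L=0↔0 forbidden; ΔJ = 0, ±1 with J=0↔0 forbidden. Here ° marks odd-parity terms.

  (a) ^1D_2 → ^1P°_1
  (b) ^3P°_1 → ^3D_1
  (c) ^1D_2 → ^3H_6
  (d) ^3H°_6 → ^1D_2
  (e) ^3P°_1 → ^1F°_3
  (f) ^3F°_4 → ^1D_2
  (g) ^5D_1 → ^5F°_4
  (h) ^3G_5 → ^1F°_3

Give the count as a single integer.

(a) allowed
(b) allowed
(c) forbidden (parity, ΔS, ΔL, ΔJ fail)
(d) forbidden (ΔS, ΔL, ΔJ fail)
(e) forbidden (parity, ΔS, ΔL, ΔJ fail)
(f) forbidden (ΔS, ΔJ fail)
(g) forbidden (ΔJ fails)
(h) forbidden (ΔS, ΔJ fail)
Total allowed: 2 of 8.

2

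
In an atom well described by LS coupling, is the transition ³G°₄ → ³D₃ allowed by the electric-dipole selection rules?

forbidden

Parity must change: odd → even — passes.
ΔS = 0: S: 1 → 1 — passes.
ΔL = 0, ±1 (not L=0↔0): L: 4 → 2, ΔL = -2 — fails.
ΔJ = 0, ±1 (not J=0↔0): J: 4 → 3, ΔJ = -1 — passes.
Rule(s) violated: ΔL.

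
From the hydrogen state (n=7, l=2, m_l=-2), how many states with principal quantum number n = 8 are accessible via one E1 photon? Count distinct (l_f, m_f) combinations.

4

E1 requires Δl = ±1, so l_f ∈ {1, 3}; with 0 ≤ l_f ≤ n_f−1 = 7, the allowed l_f values are {1, 3}.
For l_f = 1: m_f ∈ {m_i−1, m_i, m_i+1} ∩ [−1, 1] = {-1} → 1 state.
For l_f = 3: m_f ∈ {m_i−1, m_i, m_i+1} ∩ [−3, 3] = {-3, -2, -1} → 3 states.
Total: 4.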